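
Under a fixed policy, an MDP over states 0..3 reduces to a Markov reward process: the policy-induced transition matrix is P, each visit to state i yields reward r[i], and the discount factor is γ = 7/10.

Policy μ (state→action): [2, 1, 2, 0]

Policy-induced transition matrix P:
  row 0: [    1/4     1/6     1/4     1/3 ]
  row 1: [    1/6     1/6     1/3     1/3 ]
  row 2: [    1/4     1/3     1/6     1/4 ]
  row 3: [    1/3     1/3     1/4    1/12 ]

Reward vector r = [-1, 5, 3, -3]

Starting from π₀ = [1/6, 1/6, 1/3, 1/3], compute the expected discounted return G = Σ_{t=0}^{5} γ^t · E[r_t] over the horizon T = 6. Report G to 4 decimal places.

G = 2.7066

t=0: π = [0.1667, 0.1667, 0.3333, 0.3333], E[r] = 0.6667, γ^t·E[r] = 0.666667, running G = 0.666667
t=1: π = [0.2639, 0.2778, 0.2361, 0.2222], E[r] = 1.1667, γ^t·E[r] = 0.816667, running G = 1.483333
t=2: π = [0.2454, 0.2431, 0.2535, 0.2581], E[r] = 0.9560, γ^t·E[r] = 0.468449, running G = 1.951782
t=3: π = [0.2513, 0.2519, 0.2491, 0.2477], E[r] = 1.0127, γ^t·E[r] = 0.347367, running G = 2.299149
t=4: π = [0.2496, 0.2495, 0.2502, 0.2507], E[r] = 0.9964, γ^t·E[r] = 0.239247, running G = 2.538396
t=5: π = [0.2501, 0.2501, 0.2499, 0.2498], E[r] = 1.0010, γ^t·E[r] = 0.168237, running G = 2.706633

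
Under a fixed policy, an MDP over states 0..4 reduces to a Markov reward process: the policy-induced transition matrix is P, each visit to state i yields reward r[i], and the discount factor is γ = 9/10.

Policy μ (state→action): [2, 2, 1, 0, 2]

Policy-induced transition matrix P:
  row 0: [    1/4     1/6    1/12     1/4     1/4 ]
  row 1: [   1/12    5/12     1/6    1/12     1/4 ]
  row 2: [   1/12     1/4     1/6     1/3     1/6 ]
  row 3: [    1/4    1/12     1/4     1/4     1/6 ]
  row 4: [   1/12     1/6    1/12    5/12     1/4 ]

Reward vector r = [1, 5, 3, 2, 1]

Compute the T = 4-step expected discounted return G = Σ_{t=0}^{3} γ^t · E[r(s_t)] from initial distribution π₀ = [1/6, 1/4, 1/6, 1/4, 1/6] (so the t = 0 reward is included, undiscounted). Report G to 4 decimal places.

G = 8.5360

t=0: π = [0.1667, 0.2500, 0.1667, 0.2500, 0.1667], E[r] = 2.5833, γ^t·E[r] = 2.583333, running G = 2.583333
t=1: π = [0.1528, 0.2222, 0.1597, 0.2500, 0.2153], E[r] = 2.4583, γ^t·E[r] = 2.212500, running G = 4.795833
t=2: π = [0.1505, 0.2147, 0.1568, 0.2622, 0.2159], E[r] = 2.4346, γ^t·E[r] = 1.972031, running G = 6.767865
t=3: π = [0.1521, 0.2116, 0.1580, 0.2633, 0.2151], E[r] = 2.4255, γ^t·E[r] = 1.768184, running G = 8.536048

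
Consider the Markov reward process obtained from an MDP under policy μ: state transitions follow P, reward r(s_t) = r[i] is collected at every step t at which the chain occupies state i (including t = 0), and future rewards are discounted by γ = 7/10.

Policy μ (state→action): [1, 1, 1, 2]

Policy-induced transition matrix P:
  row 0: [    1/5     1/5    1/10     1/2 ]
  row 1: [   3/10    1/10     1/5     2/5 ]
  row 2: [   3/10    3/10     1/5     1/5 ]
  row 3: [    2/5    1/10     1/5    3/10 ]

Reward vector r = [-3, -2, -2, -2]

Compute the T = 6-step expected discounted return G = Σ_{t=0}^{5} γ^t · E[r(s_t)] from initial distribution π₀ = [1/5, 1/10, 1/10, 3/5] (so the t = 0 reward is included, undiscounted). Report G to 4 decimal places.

t=0: π = [0.2000, 0.1000, 0.1000, 0.6000], E[r] = -2.2000, γ^t·E[r] = -2.200000, running G = -2.200000
t=1: π = [0.3400, 0.1400, 0.1800, 0.3400], E[r] = -2.3400, γ^t·E[r] = -1.638000, running G = -3.838000
t=2: π = [0.3000, 0.1700, 0.1660, 0.3640], E[r] = -2.3000, γ^t·E[r] = -1.127000, running G = -4.965000
t=3: π = [0.3064, 0.1632, 0.1700, 0.3604], E[r] = -2.3064, γ^t·E[r] = -0.791095, running G = -5.756095
t=4: π = [0.3054, 0.1646, 0.1694, 0.3606], E[r] = -2.3054, γ^t·E[r] = -0.553527, running G = -6.309622
t=5: π = [0.3055, 0.1644, 0.1695, 0.3606], E[r] = -2.3055, γ^t·E[r] = -0.387489, running G = -6.697110

G = -6.6971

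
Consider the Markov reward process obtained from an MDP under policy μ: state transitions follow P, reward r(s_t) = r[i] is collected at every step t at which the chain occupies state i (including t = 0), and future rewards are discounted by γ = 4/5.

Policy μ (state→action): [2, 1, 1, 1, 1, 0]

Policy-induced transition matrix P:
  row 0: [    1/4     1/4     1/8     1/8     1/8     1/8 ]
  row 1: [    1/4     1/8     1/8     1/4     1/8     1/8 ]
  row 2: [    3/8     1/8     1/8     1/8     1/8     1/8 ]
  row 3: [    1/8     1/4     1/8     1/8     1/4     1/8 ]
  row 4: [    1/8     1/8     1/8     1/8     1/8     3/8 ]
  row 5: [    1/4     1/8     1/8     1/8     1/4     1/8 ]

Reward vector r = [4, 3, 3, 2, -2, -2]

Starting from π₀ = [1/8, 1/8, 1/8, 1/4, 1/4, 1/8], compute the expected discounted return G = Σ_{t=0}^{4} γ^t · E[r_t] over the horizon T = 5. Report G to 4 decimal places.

G = 4.2310

t=0: π = [0.1250, 0.1250, 0.1250, 0.2500, 0.2500, 0.1250], E[r] = 1.0000, γ^t·E[r] = 1.000000, running G = 1.000000
t=1: π = [0.2031, 0.1719, 0.1250, 0.1406, 0.1719, 0.1875], E[r] = 1.2656, γ^t·E[r] = 1.012500, running G = 2.012500
t=2: π = [0.2266, 0.1680, 0.1250, 0.1465, 0.1660, 0.1680], E[r] = 1.4102, γ^t·E[r] = 0.902500, running G = 2.915000
t=3: π = [0.2266, 0.1716, 0.1250, 0.1460, 0.1643, 0.1665], E[r] = 1.4265, γ^t·E[r] = 0.730375, running G = 3.645375
t=4: π = [0.2268, 0.1716, 0.1250, 0.1465, 0.1641, 0.1661], E[r] = 1.4297, γ^t·E[r] = 0.585600, running G = 4.230975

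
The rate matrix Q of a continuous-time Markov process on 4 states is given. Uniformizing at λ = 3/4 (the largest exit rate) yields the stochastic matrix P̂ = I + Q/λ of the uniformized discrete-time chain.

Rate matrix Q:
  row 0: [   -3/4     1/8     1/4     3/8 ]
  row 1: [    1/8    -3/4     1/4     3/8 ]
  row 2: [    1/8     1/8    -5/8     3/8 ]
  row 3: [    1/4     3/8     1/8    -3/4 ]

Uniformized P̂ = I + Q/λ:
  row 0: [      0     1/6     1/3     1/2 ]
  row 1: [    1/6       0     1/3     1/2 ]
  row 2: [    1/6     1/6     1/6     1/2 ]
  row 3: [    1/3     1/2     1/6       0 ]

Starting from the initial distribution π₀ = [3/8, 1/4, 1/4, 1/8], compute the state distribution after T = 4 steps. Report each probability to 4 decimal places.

t=0: π = [0.3750, 0.2500, 0.2500, 0.1250]
t=1: π = [0.1250, 0.1667, 0.2708, 0.4375]
t=2: π = [0.2188, 0.2847, 0.2153, 0.2813]
t=3: π = [0.1771, 0.2130, 0.2506, 0.3594]
t=4: π = [0.1970, 0.2510, 0.2317, 0.3203]

π = [0.1970, 0.2510, 0.2317, 0.3203]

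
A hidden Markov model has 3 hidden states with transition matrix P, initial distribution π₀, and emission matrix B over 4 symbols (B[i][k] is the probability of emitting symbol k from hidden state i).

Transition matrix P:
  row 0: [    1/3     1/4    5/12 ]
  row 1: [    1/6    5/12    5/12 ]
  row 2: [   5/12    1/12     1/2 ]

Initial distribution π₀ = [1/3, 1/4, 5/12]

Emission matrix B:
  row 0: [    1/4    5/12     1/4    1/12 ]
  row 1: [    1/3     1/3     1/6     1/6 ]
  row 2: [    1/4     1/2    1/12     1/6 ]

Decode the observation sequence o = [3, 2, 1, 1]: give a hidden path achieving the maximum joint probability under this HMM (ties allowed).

t=0: δ = [2.778e-02, 4.167e-02, 6.944e-02]  (obs o_0=3)
t=1: δ = [7.234e-03, 2.894e-03, 2.894e-03]  ψ = [2, 1, 2]  (obs o_1=2)
t=2: δ = [1.005e-03, 6.028e-04, 1.507e-03]  ψ = [0, 0, 0]  (obs o_2=1)
t=3: δ = [2.616e-04, 8.372e-05, 3.768e-04]  ψ = [2, 0, 2]  (obs o_3=1)
backtrack: best end state = 2; path = [2, 0, 2, 2]

path = [2, 0, 2, 2]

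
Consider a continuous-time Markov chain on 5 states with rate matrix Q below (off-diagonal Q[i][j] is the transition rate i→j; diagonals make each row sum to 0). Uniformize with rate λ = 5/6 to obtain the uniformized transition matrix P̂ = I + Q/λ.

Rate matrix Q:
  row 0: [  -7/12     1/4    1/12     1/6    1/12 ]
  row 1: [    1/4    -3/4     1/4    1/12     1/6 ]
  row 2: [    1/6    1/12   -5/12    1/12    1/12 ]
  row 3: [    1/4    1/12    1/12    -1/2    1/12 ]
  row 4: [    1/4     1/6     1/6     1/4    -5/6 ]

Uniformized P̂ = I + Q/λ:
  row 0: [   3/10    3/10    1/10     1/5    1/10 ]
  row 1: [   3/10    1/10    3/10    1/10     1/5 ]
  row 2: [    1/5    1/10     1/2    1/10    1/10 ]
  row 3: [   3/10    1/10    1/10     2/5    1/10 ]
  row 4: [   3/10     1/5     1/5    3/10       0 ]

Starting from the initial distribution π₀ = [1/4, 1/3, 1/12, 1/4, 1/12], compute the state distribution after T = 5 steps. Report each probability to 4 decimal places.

π = [0.2762, 0.1659, 0.2391, 0.2128, 0.1060]

t=0: π = [0.2500, 0.3333, 0.0833, 0.2500, 0.0833]
t=1: π = [0.2917, 0.1583, 0.2083, 0.2167, 0.1250]
t=2: π = [0.2792, 0.1708, 0.2275, 0.2192, 0.1033]
t=3: π = [0.2773, 0.1662, 0.2355, 0.2143, 0.1068]
t=4: π = [0.2765, 0.1661, 0.2381, 0.2134, 0.1059]
t=5: π = [0.2762, 0.1659, 0.2391, 0.2128, 0.1060]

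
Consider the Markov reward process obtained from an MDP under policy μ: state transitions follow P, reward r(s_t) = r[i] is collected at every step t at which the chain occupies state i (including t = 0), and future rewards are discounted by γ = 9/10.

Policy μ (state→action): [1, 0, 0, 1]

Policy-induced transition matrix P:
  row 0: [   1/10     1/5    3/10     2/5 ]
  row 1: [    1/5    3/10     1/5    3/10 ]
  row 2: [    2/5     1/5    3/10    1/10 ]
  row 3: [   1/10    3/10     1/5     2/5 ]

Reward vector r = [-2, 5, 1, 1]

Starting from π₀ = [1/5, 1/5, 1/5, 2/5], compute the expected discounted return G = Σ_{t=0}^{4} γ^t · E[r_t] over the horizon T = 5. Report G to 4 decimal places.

t=0: π = [0.2000, 0.2000, 0.2000, 0.4000], E[r] = 1.2000, γ^t·E[r] = 1.200000, running G = 1.200000
t=1: π = [0.1800, 0.2600, 0.2400, 0.3200], E[r] = 1.5000, γ^t·E[r] = 1.350000, running G = 2.550000
t=2: π = [0.1980, 0.2580, 0.2420, 0.3020], E[r] = 1.4380, γ^t·E[r] = 1.164780, running G = 3.714780
t=3: π = [0.1984, 0.2560, 0.2440, 0.3016], E[r] = 1.4288, γ^t·E[r] = 1.041595, running G = 4.756375
t=4: π = [0.1988, 0.2558, 0.2442, 0.3012], E[r] = 1.4266, γ^t·E[r] = 0.936019, running G = 5.692394

G = 5.6924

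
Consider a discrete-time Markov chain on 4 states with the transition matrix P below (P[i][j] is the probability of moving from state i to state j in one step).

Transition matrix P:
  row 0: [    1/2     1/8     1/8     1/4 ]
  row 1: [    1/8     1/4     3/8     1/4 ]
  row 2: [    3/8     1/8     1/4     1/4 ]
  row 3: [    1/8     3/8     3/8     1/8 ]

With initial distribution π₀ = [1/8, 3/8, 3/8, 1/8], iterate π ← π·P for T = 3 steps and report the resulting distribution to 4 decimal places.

π = [0.3049, 0.2063, 0.2664, 0.2224]

t=0: π = [0.1250, 0.3750, 0.3750, 0.1250]
t=1: π = [0.2656, 0.2031, 0.2969, 0.2344]
t=2: π = [0.2988, 0.2090, 0.2715, 0.2207]
t=3: π = [0.3049, 0.2063, 0.2664, 0.2224]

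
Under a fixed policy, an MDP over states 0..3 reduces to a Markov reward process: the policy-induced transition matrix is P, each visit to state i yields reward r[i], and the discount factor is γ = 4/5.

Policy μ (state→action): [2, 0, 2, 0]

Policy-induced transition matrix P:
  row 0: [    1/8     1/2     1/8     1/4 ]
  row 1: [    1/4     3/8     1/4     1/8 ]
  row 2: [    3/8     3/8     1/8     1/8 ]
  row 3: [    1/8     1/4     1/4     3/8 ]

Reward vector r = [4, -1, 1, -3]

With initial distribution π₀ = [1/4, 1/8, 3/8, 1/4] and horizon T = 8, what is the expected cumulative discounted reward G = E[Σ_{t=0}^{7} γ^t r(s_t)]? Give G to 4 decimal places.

t=0: π = [0.2500, 0.1250, 0.3750, 0.2500], E[r] = 0.5000, γ^t·E[r] = 0.500000, running G = 0.500000
t=1: π = [0.2344, 0.3750, 0.1719, 0.2188], E[r] = 0.0781, γ^t·E[r] = 0.062500, running G = 0.562500
t=2: π = [0.2148, 0.3770, 0.1992, 0.2090], E[r] = 0.0547, γ^t·E[r] = 0.035000, running G = 0.597500
t=3: π = [0.2219, 0.3757, 0.1982, 0.2041], E[r] = 0.0979, γ^t·E[r] = 0.050125, running G = 0.647625
t=4: π = [0.2215, 0.3772, 0.1975, 0.2038], E[r] = 0.0951, γ^t·E[r] = 0.038938, running G = 0.686563
t=5: π = [0.2215, 0.3772, 0.1976, 0.2036], E[r] = 0.0956, γ^t·E[r] = 0.031326, running G = 0.717889
t=6: π = [0.2216, 0.3772, 0.1976, 0.2036], E[r] = 0.0958, γ^t·E[r] = 0.025116, running G = 0.743005
t=7: π = [0.2216, 0.3772, 0.1976, 0.2036], E[r] = 0.0958, γ^t·E[r] = 0.020091, running G = 0.763095

G = 0.7631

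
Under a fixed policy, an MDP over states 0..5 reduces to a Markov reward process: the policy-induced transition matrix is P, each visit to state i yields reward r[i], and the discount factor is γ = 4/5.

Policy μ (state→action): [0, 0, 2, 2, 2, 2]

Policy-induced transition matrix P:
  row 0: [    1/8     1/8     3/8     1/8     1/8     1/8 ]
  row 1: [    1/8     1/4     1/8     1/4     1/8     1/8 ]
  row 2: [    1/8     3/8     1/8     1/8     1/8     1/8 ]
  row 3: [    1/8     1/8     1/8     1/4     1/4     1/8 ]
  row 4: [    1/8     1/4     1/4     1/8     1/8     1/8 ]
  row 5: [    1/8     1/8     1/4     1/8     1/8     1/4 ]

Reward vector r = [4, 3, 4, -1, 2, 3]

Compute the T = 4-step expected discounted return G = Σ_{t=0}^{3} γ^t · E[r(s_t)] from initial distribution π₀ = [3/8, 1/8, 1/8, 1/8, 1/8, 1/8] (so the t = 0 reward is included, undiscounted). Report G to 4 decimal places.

G = 7.8286

t=0: π = [0.3750, 0.1250, 0.1250, 0.1250, 0.1250, 0.1250], E[r] = 2.8750, γ^t·E[r] = 2.875000, running G = 2.875000
t=1: π = [0.1250, 0.1875, 0.2500, 0.1563, 0.1406, 0.1406], E[r] = 2.6094, γ^t·E[r] = 2.087500, running G = 4.962500
t=2: π = [0.1250, 0.2285, 0.1914, 0.1680, 0.1445, 0.1426], E[r] = 2.5000, γ^t·E[r] = 1.600000, running G = 6.562500
t=3: π = [0.1250, 0.2195, 0.1921, 0.1746, 0.1460, 0.1428], E[r] = 2.4729, γ^t·E[r] = 1.266125, running G = 7.828625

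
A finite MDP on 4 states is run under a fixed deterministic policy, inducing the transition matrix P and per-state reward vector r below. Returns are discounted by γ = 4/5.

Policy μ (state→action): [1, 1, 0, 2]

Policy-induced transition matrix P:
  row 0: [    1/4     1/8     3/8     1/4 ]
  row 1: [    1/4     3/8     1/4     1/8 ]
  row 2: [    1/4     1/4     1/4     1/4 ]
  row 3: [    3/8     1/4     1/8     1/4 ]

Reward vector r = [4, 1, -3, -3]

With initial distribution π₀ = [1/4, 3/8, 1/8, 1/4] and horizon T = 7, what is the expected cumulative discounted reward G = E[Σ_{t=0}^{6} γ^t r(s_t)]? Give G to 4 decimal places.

t=0: π = [0.2500, 0.3750, 0.1250, 0.2500], E[r] = 0.2500, γ^t·E[r] = 0.250000, running G = 0.250000
t=1: π = [0.2813, 0.2656, 0.2500, 0.2031], E[r] = 0.0313, γ^t·E[r] = 0.025000, running G = 0.275000
t=2: π = [0.2754, 0.2480, 0.2598, 0.2168], E[r] = -0.0801, γ^t·E[r] = -0.051250, running G = 0.223750
t=3: π = [0.2771, 0.2466, 0.2573, 0.2190], E[r] = -0.0740, γ^t·E[r] = -0.037875, running G = 0.185875
t=4: π = [0.2774, 0.2462, 0.2573, 0.2192], E[r] = -0.0736, γ^t·E[r] = -0.030163, running G = 0.155713
t=5: π = [0.2774, 0.2461, 0.2573, 0.2192], E[r] = -0.0738, γ^t·E[r] = -0.024188, running G = 0.131525
t=6: π = [0.2774, 0.2461, 0.2573, 0.2192], E[r] = -0.0738, γ^t·E[r] = -0.019353, running G = 0.112172

G = 0.1122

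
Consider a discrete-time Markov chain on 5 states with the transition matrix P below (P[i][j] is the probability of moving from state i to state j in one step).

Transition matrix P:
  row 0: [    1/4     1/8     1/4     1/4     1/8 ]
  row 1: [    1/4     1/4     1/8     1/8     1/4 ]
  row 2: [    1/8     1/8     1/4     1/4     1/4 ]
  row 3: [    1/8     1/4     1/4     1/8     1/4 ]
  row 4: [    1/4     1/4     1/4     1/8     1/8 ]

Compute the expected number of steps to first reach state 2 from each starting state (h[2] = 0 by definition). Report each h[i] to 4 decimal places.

h = [4.4281, 5.0595, 0.0000, 4.5059, 4.4973]

First-step conditioning: h[2] = 0; for i ≠ 2, h[i] = 1 + Σ_k P[i][k]·h[k].
  h[0] = 1 + 1/4·h[0] + 1/8·h[1] + 1/4·h[3] + 1/8·h[4]
  h[1] = 1 + 1/4·h[0] + 1/4·h[1] + 1/8·h[3] + 1/4·h[4]
  h[3] = 1 + 1/8·h[0] + 1/4·h[1] + 1/8·h[3] + 1/4·h[4]
  h[4] = 1 + 1/4·h[0] + 1/4·h[1] + 1/8·h[3] + 1/8·h[4]
Solving the 4×4 linear system over states ≠ 2 gives exactly h = [4096/925, 936/185, 0, 4168/925, 832/185] (h[2] = 0 is the target).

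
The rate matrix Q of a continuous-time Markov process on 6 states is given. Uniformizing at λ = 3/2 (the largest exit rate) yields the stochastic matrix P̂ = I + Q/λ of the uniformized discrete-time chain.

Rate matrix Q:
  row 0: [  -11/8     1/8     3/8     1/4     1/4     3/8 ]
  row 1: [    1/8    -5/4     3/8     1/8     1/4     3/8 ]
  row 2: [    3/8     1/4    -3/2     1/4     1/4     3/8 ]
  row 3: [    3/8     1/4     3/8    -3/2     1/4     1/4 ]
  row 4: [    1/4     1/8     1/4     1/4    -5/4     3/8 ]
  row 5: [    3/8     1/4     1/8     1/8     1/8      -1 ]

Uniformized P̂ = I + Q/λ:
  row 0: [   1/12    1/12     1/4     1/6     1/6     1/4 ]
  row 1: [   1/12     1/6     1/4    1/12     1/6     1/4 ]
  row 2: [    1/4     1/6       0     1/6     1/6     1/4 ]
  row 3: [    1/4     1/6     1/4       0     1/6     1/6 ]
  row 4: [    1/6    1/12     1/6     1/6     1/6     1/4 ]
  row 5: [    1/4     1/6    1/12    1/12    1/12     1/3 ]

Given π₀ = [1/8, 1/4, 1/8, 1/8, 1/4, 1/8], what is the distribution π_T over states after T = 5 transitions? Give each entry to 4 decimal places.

t=0: π = [0.1250, 0.2500, 0.1250, 0.1250, 0.2500, 0.1250]
t=1: π = [0.1667, 0.1354, 0.1771, 0.1146, 0.1563, 0.2500]
t=2: π = [0.1866, 0.1398, 0.1510, 0.1155, 0.1458, 0.2613]
t=3: π = [0.1834, 0.1390, 0.1565, 0.1140, 0.1449, 0.2622]
t=4: π = [0.1842, 0.1393, 0.1551, 0.1142, 0.1448, 0.2623]
t=5: π = [0.1840, 0.1392, 0.1554, 0.1142, 0.1448, 0.2623]

π = [0.1840, 0.1392, 0.1554, 0.1142, 0.1448, 0.2623]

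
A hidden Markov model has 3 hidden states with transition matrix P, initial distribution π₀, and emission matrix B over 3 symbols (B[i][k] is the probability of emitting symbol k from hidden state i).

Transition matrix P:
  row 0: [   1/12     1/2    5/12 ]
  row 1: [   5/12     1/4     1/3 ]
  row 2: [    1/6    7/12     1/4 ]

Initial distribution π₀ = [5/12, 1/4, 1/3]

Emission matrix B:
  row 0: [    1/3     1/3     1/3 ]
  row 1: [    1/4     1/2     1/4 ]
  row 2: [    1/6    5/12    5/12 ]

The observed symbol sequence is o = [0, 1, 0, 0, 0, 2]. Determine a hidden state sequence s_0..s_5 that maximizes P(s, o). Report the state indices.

path = [0, 1, 0, 1, 0, 2]

t=0: δ = [1.389e-01, 6.250e-02, 5.556e-02]  (obs o_0=0)
t=1: δ = [8.681e-03, 3.472e-02, 2.411e-02]  ψ = [1, 0, 0]  (obs o_1=1)
t=2: δ = [4.823e-03, 3.516e-03, 1.929e-03]  ψ = [1, 2, 1]  (obs o_2=0)
t=3: δ = [4.884e-04, 6.028e-04, 3.349e-04]  ψ = [1, 0, 0]  (obs o_3=0)
t=4: δ = [8.372e-05, 6.105e-05, 3.392e-05]  ψ = [1, 0, 0]  (obs o_4=0)
t=5: δ = [8.479e-06, 1.047e-05, 1.454e-05]  ψ = [1, 0, 0]  (obs o_5=2)
backtrack: best end state = 2; path = [0, 1, 0, 1, 0, 2]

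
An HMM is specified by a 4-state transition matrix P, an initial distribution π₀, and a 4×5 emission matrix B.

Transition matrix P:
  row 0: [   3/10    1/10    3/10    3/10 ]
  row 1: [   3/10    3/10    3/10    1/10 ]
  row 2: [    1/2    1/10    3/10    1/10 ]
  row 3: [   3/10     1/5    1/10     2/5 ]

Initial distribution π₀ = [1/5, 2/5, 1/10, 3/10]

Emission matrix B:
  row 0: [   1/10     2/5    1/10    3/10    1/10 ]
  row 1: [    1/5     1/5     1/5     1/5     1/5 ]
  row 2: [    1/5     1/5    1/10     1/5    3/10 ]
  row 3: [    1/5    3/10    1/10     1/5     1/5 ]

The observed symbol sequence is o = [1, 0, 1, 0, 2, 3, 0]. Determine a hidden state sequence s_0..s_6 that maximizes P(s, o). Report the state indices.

t=0: δ = [8.000e-02, 8.000e-02, 2.000e-02, 9.000e-02]  (obs o_0=1)
t=1: δ = [2.700e-03, 4.800e-03, 4.800e-03, 7.200e-03]  ψ = [3, 1, 0, 3]  (obs o_1=0)
t=2: δ = [9.600e-04, 2.880e-04, 2.880e-04, 8.640e-04]  ψ = [2, 1, 1, 3]  (obs o_2=1)
t=3: δ = [2.880e-05, 3.456e-05, 5.760e-05, 6.912e-05]  ψ = [0, 3, 0, 3]  (obs o_3=0)
t=4: δ = [2.880e-06, 2.765e-06, 1.728e-06, 2.765e-06]  ψ = [2, 3, 2, 3]  (obs o_4=2)
t=5: δ = [2.592e-07, 1.659e-07, 1.728e-07, 2.212e-07]  ψ = [0, 1, 0, 3]  (obs o_5=3)
t=6: δ = [8.640e-09, 9.953e-09, 1.555e-08, 1.769e-08]  ψ = [2, 1, 0, 3]  (obs o_6=0)
backtrack: best end state = 3; path = [3, 3, 3, 3, 3, 3, 3]

path = [3, 3, 3, 3, 3, 3, 3]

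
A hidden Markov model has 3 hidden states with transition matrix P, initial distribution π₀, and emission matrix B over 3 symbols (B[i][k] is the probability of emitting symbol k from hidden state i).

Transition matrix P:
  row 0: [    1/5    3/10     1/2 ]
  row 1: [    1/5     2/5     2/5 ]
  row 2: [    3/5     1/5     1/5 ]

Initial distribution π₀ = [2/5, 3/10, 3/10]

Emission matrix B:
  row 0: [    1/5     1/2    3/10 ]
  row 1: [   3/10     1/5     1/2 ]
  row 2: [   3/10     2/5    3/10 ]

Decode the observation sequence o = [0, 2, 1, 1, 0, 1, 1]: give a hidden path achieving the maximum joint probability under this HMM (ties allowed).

path = [2, 0, 2, 0, 2, 0, 2]

t=0: δ = [8.000e-02, 9.000e-02, 9.000e-02]  (obs o_0=0)
t=1: δ = [1.620e-02, 1.800e-02, 1.200e-02]  ψ = [2, 1, 0]  (obs o_1=2)
t=2: δ = [3.600e-03, 1.440e-03, 3.240e-03]  ψ = [2, 1, 0]  (obs o_2=1)
t=3: δ = [9.720e-04, 2.160e-04, 7.200e-04]  ψ = [2, 0, 0]  (obs o_3=1)
t=4: δ = [8.640e-05, 8.748e-05, 1.458e-04]  ψ = [2, 0, 0]  (obs o_4=0)
t=5: δ = [4.374e-05, 6.998e-06, 1.728e-05]  ψ = [2, 1, 0]  (obs o_5=1)
t=6: δ = [5.184e-06, 2.624e-06, 8.748e-06]  ψ = [2, 0, 0]  (obs o_6=1)
backtrack: best end state = 2; path = [2, 0, 2, 0, 2, 0, 2]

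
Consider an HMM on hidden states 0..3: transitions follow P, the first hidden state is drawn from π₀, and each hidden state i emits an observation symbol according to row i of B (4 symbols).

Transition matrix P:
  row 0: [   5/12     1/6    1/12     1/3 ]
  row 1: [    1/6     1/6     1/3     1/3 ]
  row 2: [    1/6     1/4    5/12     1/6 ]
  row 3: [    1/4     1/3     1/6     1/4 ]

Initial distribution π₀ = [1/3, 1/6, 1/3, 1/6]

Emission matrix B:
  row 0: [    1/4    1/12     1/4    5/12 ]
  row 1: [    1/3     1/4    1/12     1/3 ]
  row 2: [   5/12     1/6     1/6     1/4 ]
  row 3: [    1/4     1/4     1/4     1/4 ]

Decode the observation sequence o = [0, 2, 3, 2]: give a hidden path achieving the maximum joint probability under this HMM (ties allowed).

t=0: δ = [8.333e-02, 5.556e-02, 1.389e-01, 4.167e-02]  (obs o_0=0)
t=1: δ = [8.681e-03, 2.894e-03, 9.645e-03, 6.944e-03]  ψ = [0, 2, 2, 0]  (obs o_1=2)
t=2: δ = [1.507e-03, 8.038e-04, 1.005e-03, 7.234e-04]  ψ = [0, 2, 2, 0]  (obs o_2=3)
t=3: δ = [1.570e-04, 2.093e-05, 6.977e-05, 1.256e-04]  ψ = [0, 0, 2, 0]  (obs o_3=2)
backtrack: best end state = 0; path = [0, 0, 0, 0]

path = [0, 0, 0, 0]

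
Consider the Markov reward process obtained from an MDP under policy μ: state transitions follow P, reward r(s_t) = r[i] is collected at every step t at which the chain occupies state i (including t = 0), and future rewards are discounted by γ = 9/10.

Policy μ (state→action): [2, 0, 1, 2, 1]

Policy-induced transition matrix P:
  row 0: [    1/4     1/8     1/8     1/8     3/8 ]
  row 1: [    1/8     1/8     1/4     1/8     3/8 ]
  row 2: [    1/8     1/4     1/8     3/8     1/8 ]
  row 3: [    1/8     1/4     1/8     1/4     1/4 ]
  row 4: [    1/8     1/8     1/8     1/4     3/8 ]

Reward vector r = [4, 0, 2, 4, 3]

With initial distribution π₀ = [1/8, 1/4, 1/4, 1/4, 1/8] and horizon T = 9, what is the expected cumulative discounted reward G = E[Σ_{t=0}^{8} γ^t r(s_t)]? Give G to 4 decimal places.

G = 16.2081

t=0: π = [0.1250, 0.2500, 0.2500, 0.2500, 0.1250], E[r] = 2.3750, γ^t·E[r] = 2.375000, running G = 2.375000
t=1: π = [0.1406, 0.1875, 0.1563, 0.2344, 0.2813], E[r] = 2.6563, γ^t·E[r] = 2.390625, running G = 4.765625
t=2: π = [0.1426, 0.1738, 0.1484, 0.2285, 0.3066], E[r] = 2.7012, γ^t·E[r] = 2.187949, running G = 6.953574
t=3: π = [0.1428, 0.1721, 0.1467, 0.2290, 0.3093], E[r] = 2.7087, γ^t·E[r] = 1.974672, running G = 8.928246
t=4: π = [0.1429, 0.1720, 0.1465, 0.2290, 0.3097], E[r] = 2.7094, γ^t·E[r] = 1.777645, running G = 10.705891
t=5: π = [0.1429, 0.1719, 0.1465, 0.2290, 0.3097], E[r] = 2.7095, γ^t·E[r] = 1.599941, running G = 12.305832
t=6: π = [0.1429, 0.1719, 0.1465, 0.2290, 0.3098], E[r] = 2.7095, γ^t·E[r] = 1.439956, running G = 13.745788
t=7: π = [0.1429, 0.1719, 0.1465, 0.2290, 0.3098], E[r] = 2.7095, γ^t·E[r] = 1.295961, running G = 15.041749
t=8: π = [0.1429, 0.1719, 0.1465, 0.2290, 0.3098], E[r] = 2.7095, γ^t·E[r] = 1.166365, running G = 16.208114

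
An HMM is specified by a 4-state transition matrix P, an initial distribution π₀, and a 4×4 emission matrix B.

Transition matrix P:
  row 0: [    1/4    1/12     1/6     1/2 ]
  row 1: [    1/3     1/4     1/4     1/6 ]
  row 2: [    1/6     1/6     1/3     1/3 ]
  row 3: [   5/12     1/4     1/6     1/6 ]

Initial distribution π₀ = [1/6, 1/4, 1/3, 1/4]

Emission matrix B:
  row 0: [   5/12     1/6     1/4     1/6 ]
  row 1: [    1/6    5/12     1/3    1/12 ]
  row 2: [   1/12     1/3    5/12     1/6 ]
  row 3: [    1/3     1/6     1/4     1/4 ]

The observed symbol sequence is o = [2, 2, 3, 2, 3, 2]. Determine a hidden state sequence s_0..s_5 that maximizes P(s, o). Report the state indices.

t=0: δ = [4.167e-02, 8.333e-02, 1.389e-01, 6.250e-02]  (obs o_0=2)
t=1: δ = [6.944e-03, 7.716e-03, 1.929e-02, 1.157e-02]  ψ = [1, 2, 2, 2]  (obs o_1=2)
t=2: δ = [8.038e-04, 2.679e-04, 1.072e-03, 1.608e-03]  ψ = [3, 2, 2, 2]  (obs o_2=3)
t=3: δ = [1.674e-04, 1.340e-04, 1.488e-04, 1.005e-04]  ψ = [3, 3, 2, 0]  (obs o_3=2)
t=4: δ = [7.442e-06, 2.791e-06, 8.269e-06, 2.093e-05]  ψ = [1, 1, 2, 0]  (obs o_4=3)
t=5: δ = [2.180e-06, 1.744e-06, 1.454e-06, 9.303e-07]  ψ = [3, 3, 3, 0]  (obs o_5=2)
backtrack: best end state = 0; path = [2, 2, 3, 0, 3, 0]

path = [2, 2, 3, 0, 3, 0]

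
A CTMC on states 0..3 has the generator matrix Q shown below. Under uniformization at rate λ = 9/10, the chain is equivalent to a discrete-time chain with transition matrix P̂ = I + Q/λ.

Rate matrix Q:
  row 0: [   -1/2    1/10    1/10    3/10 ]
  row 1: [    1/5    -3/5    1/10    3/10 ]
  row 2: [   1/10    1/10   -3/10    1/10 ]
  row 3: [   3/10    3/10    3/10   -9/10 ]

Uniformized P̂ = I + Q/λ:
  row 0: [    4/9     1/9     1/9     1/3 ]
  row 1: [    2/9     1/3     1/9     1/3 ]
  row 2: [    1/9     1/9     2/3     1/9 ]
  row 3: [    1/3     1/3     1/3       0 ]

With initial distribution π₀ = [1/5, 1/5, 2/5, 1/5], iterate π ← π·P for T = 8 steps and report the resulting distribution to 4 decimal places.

t=0: π = [0.2000, 0.2000, 0.4000, 0.2000]
t=1: π = [0.2444, 0.2000, 0.3778, 0.1778]
t=2: π = [0.2543, 0.1951, 0.3605, 0.1901]
t=3: π = [0.2598, 0.1967, 0.3536, 0.1898]
t=4: π = [0.2618, 0.1970, 0.3498, 0.1915]
t=5: π = [0.2628, 0.1974, 0.3480, 0.1918]
t=6: π = [0.2633, 0.1976, 0.3470, 0.1921]
t=7: π = [0.2635, 0.1977, 0.3466, 0.1922]
t=8: π = [0.2636, 0.1978, 0.3464, 0.1922]

π = [0.2636, 0.1978, 0.3464, 0.1922]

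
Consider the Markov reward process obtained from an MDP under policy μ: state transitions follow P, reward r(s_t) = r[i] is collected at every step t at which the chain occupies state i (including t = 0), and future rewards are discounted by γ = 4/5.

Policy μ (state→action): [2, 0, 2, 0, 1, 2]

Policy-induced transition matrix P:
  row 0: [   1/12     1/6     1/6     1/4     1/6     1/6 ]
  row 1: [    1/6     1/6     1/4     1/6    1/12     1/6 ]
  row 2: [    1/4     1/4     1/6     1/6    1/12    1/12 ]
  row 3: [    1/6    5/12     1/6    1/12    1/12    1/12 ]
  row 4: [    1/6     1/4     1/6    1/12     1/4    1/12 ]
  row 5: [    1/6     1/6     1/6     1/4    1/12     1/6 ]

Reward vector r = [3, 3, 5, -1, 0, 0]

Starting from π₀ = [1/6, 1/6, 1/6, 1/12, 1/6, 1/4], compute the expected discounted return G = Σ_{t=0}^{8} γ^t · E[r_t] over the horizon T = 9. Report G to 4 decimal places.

G = 8.2261

t=0: π = [0.1667, 0.1667, 0.1667, 0.0833, 0.1667, 0.2500], E[r] = 1.7500, γ^t·E[r] = 1.750000, running G = 1.750000
t=1: π = [0.1667, 0.2153, 0.1806, 0.1806, 0.1250, 0.1319], E[r] = 1.8681, γ^t·E[r] = 1.494444, running G = 3.244444
t=2: π = [0.1678, 0.2373, 0.1846, 0.1661, 0.1181, 0.1262], E[r] = 1.9722, γ^t·E[r] = 1.262222, running G = 4.506667
t=3: π = [0.1681, 0.2334, 0.1864, 0.1675, 0.1170, 0.1276], E[r] = 1.9691, γ^t·E[r] = 1.008198, running G = 5.514864
t=4: π = [0.1682, 0.2338, 0.1861, 0.1676, 0.1168, 0.1274], E[r] = 1.9691, γ^t·E[r] = 0.806525, running G = 6.321389
t=5: π = [0.1682, 0.2338, 0.1862, 0.1676, 0.1168, 0.1275], E[r] = 1.9691, γ^t·E[r] = 0.645228, running G = 6.966617
t=6: π = [0.1682, 0.2338, 0.1862, 0.1676, 0.1168, 0.1275], E[r] = 1.9691, γ^t·E[r] = 0.516187, running G = 7.482804
t=7: π = [0.1682, 0.2338, 0.1862, 0.1676, 0.1168, 0.1275], E[r] = 1.9691, γ^t·E[r] = 0.412949, running G = 7.895753
t=8: π = [0.1682, 0.2338, 0.1862, 0.1676, 0.1168, 0.1275], E[r] = 1.9691, γ^t·E[r] = 0.330359, running G = 8.226112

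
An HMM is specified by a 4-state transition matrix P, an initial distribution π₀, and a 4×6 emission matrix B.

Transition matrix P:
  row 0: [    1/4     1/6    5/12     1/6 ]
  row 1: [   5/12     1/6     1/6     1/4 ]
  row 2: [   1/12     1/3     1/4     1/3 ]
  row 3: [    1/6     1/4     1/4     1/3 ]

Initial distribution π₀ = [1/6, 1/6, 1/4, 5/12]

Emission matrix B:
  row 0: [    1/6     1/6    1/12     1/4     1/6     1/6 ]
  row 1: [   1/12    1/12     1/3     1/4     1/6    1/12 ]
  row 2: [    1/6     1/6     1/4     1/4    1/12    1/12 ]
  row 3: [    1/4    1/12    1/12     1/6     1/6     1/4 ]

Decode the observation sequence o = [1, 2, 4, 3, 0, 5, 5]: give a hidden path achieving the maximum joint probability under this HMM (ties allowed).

t=0: δ = [2.778e-02, 1.389e-02, 4.167e-02, 3.472e-02]  (obs o_0=1)
t=1: δ = [5.787e-04, 4.630e-03, 2.894e-03, 1.157e-03]  ψ = [0, 2, 0, 2]  (obs o_1=2)
t=2: δ = [3.215e-04, 1.608e-04, 6.430e-05, 1.929e-04]  ψ = [1, 2, 1, 1]  (obs o_2=4)
t=3: δ = [2.009e-05, 1.340e-05, 3.349e-05, 1.072e-05]  ψ = [0, 0, 0, 3]  (obs o_3=3)
t=4: δ = [9.303e-07, 9.303e-07, 1.395e-06, 2.791e-06]  ψ = [1, 2, 0, 2]  (obs o_4=0)
t=5: δ = [7.752e-08, 5.814e-08, 5.814e-08, 2.326e-07]  ψ = [3, 3, 3, 3]  (obs o_5=5)
t=6: δ = [6.460e-09, 4.845e-09, 4.845e-09, 1.938e-08]  ψ = [3, 3, 3, 3]  (obs o_6=5)
backtrack: best end state = 3; path = [2, 1, 0, 2, 3, 3, 3]

path = [2, 1, 0, 2, 3, 3, 3]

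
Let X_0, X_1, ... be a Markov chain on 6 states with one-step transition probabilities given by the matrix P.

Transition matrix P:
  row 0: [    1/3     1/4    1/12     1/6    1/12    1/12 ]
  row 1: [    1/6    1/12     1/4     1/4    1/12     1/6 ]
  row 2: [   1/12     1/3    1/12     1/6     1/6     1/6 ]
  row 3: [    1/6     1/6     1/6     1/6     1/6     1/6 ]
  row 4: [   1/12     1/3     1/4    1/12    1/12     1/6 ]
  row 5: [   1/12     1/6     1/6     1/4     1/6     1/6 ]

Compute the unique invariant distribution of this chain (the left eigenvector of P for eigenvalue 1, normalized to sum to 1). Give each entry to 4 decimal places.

π = [0.1553, 0.2109, 0.1678, 0.1866, 0.1257, 0.1537]

Balance equations π_j = Σ_i π_i·P[i][j]:
  π_0 = 1/3·π_0 + 1/6·π_1 + 1/12·π_2 + 1/6·π_3 + 1/12·π_4 + 1/12·π_5
  π_1 = 1/4·π_0 + 1/12·π_1 + 1/3·π_2 + 1/6·π_3 + 1/3·π_4 + 1/6·π_5
  π_2 = 1/12·π_0 + 1/4·π_1 + 1/12·π_2 + 1/6·π_3 + 1/4·π_4 + 1/6·π_5
  π_3 = 1/6·π_0 + 1/4·π_1 + 1/6·π_2 + 1/6·π_3 + 1/12·π_4 + 1/4·π_5
  π_4 = 1/12·π_0 + 1/12·π_1 + 1/6·π_2 + 1/6·π_3 + 1/12·π_4 + 1/6·π_5
  normalize: π_0 + π_1 + π_2 + π_3 + π_4 + π_5 = 1
Solving the linear system gives exactly π = [13326/85819, 54308/257457, 14400/85819, 48037/257457, 32356/257457, 39578/257457].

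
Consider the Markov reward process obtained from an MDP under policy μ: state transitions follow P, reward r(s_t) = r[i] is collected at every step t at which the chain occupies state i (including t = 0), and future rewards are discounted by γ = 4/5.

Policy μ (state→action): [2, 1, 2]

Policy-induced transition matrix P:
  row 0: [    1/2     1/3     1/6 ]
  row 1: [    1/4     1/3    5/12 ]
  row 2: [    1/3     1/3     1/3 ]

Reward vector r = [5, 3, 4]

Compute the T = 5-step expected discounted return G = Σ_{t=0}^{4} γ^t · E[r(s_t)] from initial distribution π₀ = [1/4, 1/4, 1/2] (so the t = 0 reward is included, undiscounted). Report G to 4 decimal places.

t=0: π = [0.2500, 0.2500, 0.5000], E[r] = 4.0000, γ^t·E[r] = 4.000000, running G = 4.000000
t=1: π = [0.3542, 0.3333, 0.3125], E[r] = 4.0208, γ^t·E[r] = 3.216667, running G = 7.216667
t=2: π = [0.3646, 0.3333, 0.3021], E[r] = 4.0313, γ^t·E[r] = 2.580000, running G = 9.796667
t=3: π = [0.3663, 0.3333, 0.3003], E[r] = 4.0330, γ^t·E[r] = 2.064889, running G = 11.861556
t=4: π = [0.3666, 0.3333, 0.3001], E[r] = 4.0333, γ^t·E[r] = 1.652030, running G = 13.513585

G = 13.5136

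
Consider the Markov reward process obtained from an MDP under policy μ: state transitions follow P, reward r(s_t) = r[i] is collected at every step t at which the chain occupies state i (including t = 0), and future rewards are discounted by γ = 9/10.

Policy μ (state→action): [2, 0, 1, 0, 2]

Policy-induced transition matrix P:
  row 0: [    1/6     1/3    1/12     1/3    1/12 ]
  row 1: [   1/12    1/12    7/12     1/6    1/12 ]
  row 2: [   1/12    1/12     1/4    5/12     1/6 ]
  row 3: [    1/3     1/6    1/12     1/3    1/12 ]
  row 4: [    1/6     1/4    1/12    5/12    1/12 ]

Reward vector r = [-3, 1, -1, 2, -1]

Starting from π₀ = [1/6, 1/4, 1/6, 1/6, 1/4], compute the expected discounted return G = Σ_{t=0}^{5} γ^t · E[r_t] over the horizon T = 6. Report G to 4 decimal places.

t=0: π = [0.1667, 0.2500, 0.1667, 0.1667, 0.2500], E[r] = -0.3333, γ^t·E[r] = -0.333333, running G = -0.333333
t=1: π = [0.1597, 0.1806, 0.2361, 0.3264, 0.0972], E[r] = 0.0208, γ^t·E[r] = 0.018750, running G = -0.314583
t=2: π = [0.1863, 0.1667, 0.2130, 0.3310, 0.1030], E[r] = -0.0463, γ^t·E[r] = -0.037500, running G = -0.352083
t=3: π = [0.1902, 0.1747, 0.2022, 0.3319, 0.1011], E[r] = -0.0354, γ^t·E[r] = -0.025805, running G = -0.377888
t=4: π = [0.1906, 0.1754, 0.2044, 0.3295, 0.1002], E[r] = -0.0419, γ^t·E[r] = -0.027496, running G = -0.405384
t=5: π = [0.1899, 0.1751, 0.2051, 0.3295, 0.1004], E[r] = -0.0412, γ^t·E[r] = -0.024308, running G = -0.429692

G = -0.4297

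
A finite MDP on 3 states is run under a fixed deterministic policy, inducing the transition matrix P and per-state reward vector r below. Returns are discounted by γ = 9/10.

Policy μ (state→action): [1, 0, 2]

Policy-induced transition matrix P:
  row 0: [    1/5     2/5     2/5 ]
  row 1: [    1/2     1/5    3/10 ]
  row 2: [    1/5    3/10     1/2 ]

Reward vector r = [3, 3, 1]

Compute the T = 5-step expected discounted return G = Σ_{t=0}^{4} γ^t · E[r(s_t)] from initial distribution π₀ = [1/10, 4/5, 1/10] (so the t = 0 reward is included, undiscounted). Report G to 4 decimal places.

t=0: π = [0.1000, 0.8000, 0.1000], E[r] = 2.8000, γ^t·E[r] = 2.800000, running G = 2.800000
t=1: π = [0.4400, 0.2300, 0.3300], E[r] = 2.3400, γ^t·E[r] = 2.106000, running G = 4.906000
t=2: π = [0.2690, 0.3210, 0.4100], E[r] = 2.1800, γ^t·E[r] = 1.765800, running G = 6.671800
t=3: π = [0.2963, 0.2948, 0.4089], E[r] = 2.1822, γ^t·E[r] = 1.590824, running G = 8.262624
t=4: π = [0.2884, 0.3002, 0.4114], E[r] = 2.1772, γ^t·E[r] = 1.428448, running G = 9.691072

G = 9.6911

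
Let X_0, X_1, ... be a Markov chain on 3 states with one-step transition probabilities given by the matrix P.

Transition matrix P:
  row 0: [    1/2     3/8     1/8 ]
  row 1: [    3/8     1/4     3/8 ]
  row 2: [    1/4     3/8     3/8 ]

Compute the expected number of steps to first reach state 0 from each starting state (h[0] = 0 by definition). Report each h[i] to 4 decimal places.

h = [0.0000, 3.0476, 3.4286]

First-step conditioning: h[0] = 0; for i ≠ 0, h[i] = 1 + Σ_k P[i][k]·h[k].
  h[1] = 1 + 1/4·h[1] + 3/8·h[2]
  h[2] = 1 + 3/8·h[1] + 3/8·h[2]
Solving the 2×2 linear system over states ≠ 0 gives exactly h = [0, 64/21, 24/7] (h[0] = 0 is the target).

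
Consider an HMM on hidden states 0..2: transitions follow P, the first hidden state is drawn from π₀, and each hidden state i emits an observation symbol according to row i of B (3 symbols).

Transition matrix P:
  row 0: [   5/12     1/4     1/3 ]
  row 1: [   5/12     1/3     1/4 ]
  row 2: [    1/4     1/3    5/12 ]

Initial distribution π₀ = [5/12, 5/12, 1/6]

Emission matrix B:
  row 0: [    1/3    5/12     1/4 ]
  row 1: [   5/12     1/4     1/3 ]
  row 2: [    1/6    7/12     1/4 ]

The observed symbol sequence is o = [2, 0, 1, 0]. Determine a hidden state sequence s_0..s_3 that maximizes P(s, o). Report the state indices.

path = [1, 0, 2, 1]

t=0: δ = [1.042e-01, 1.389e-01, 4.167e-02]  (obs o_0=2)
t=1: δ = [1.929e-02, 1.929e-02, 5.787e-03]  ψ = [1, 1, 0]  (obs o_1=0)
t=2: δ = [3.349e-03, 1.608e-03, 3.751e-03]  ψ = [0, 1, 0]  (obs o_2=1)
t=3: δ = [4.651e-04, 5.210e-04, 2.605e-04]  ψ = [0, 2, 2]  (obs o_3=0)
backtrack: best end state = 1; path = [1, 0, 2, 1]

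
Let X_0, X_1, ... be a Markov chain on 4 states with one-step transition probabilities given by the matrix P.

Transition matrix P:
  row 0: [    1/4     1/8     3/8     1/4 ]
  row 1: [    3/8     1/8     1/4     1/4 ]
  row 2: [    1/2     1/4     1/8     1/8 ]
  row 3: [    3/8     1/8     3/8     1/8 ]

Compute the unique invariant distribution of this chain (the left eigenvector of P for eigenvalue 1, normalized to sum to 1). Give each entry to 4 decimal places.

Balance equations π_j = Σ_i π_i·P[i][j]:
  π_0 = 1/4·π_0 + 3/8·π_1 + 1/2·π_2 + 3/8·π_3
  π_1 = 1/8·π_0 + 1/8·π_1 + 1/4·π_2 + 1/8·π_3
  π_2 = 3/8·π_0 + 1/4·π_1 + 1/8·π_2 + 3/8·π_3
  normalize: π_0 + π_1 + π_2 + π_3 = 1
Solving the linear system gives exactly π = [266/729, 13/81, 23/81, 139/729].

π = [0.3649, 0.1605, 0.2840, 0.1907]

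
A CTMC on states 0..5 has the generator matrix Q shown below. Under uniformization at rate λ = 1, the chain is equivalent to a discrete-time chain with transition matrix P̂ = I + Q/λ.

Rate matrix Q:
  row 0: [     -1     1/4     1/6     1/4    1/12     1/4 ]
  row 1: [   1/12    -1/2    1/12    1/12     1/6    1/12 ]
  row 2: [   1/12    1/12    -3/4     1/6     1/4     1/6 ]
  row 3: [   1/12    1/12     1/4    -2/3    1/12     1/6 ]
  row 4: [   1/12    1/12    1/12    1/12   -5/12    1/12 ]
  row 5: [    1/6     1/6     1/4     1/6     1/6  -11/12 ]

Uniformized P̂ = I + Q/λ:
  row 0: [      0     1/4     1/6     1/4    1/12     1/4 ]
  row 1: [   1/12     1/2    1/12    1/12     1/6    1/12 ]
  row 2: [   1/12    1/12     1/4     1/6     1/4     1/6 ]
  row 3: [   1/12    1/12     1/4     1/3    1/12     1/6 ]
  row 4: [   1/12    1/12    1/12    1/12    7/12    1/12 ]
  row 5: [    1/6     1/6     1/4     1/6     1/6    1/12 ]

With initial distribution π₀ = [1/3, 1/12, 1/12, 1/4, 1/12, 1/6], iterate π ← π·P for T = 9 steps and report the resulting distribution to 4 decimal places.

π = [0.0866, 0.1855, 0.1663, 0.1628, 0.2737, 0.1252]

t=0: π = [0.3333, 0.0833, 0.0833, 0.2500, 0.0833, 0.1667]
t=1: π = [0.0694, 0.1875, 0.1944, 0.2222, 0.1597, 0.1667]
t=2: π = [0.0914, 0.1869, 0.1863, 0.1806, 0.2251, 0.1296]
t=3: π = [0.0865, 0.1873, 0.1737, 0.1700, 0.2533, 0.1291]
t=4: π = [0.0869, 0.1865, 0.1694, 0.1655, 0.2653, 0.1264]
t=5: π = [0.0866, 0.1861, 0.1675, 0.1638, 0.2703, 0.1257]
t=6: π = [0.0866, 0.1858, 0.1667, 0.1632, 0.2724, 0.1254]
t=7: π = [0.0866, 0.1856, 0.1664, 0.1629, 0.2732, 0.1253]
t=8: π = [0.0866, 0.1855, 0.1663, 0.1628, 0.2736, 0.1252]
t=9: π = [0.0866, 0.1855, 0.1663, 0.1628, 0.2737, 0.1252]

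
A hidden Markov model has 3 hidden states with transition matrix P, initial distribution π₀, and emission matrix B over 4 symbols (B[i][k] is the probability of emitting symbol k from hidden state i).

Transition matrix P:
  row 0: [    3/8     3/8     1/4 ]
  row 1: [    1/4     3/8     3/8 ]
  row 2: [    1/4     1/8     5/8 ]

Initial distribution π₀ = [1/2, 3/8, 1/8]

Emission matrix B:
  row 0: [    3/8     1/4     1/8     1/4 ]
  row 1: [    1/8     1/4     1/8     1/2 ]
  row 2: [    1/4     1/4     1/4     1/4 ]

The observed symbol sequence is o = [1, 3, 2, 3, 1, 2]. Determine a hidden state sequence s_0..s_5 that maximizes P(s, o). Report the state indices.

t=0: δ = [1.250e-01, 9.375e-02, 3.125e-02]  (obs o_0=1)
t=1: δ = [1.172e-02, 2.344e-02, 8.789e-03]  ψ = [0, 0, 1]  (obs o_1=3)
t=2: δ = [7.324e-04, 1.099e-03, 2.197e-03]  ψ = [1, 1, 1]  (obs o_2=2)
t=3: δ = [1.373e-04, 2.060e-04, 3.433e-04]  ψ = [2, 1, 2]  (obs o_3=3)
t=4: δ = [2.146e-05, 1.931e-05, 5.364e-05]  ψ = [2, 1, 2]  (obs o_4=1)
t=5: δ = [1.676e-06, 1.006e-06, 8.382e-06]  ψ = [2, 0, 2]  (obs o_5=2)
backtrack: best end state = 2; path = [0, 1, 2, 2, 2, 2]

path = [0, 1, 2, 2, 2, 2]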